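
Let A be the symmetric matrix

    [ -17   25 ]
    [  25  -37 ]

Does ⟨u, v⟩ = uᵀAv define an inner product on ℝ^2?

Leading principal minors: Δ_1 = -17, Δ_2 = 4.
The signs alternate starting with Δ_1 < 0, so by Sylvester's criterion Q is negative definite.
⟨·,·⟩ is an inner product exactly when A is positive definite.

no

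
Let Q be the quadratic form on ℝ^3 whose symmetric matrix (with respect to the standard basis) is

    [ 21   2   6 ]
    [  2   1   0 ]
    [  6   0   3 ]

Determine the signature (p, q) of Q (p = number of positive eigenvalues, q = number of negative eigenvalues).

(3, 0)

Congruent diagonalization of A (simultaneous row and column reduction) yields pivots 21, 17/21, 15/17.
So there are 3 positive pivots.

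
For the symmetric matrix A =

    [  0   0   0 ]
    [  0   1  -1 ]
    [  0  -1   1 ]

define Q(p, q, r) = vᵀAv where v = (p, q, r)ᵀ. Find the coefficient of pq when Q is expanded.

The coefficient of pq is A[1,2] + A[2,1] = 2·0 = 0.

0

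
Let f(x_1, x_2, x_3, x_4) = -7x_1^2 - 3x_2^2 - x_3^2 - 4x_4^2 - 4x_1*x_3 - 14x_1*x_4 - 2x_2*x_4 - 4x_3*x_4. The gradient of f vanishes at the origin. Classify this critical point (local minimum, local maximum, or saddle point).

The Hessian at the origin is H = [[-14, 0, -4, -14], [0, -6, 0, -2], [-4, 0, -2, -4], [-14, -2, -4, -8]].
Applying the same elementary operations to the rows and columns of H produces a congruent diagonal matrix with entries -14, -6, -6/7, 20/3.
Counting signs: 1 positive, 3 negative.
H is indefinite, so the origin is a saddle point.

saddle point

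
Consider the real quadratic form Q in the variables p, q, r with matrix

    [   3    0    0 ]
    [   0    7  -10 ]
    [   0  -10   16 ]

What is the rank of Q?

Congruent diagonalization of A (simultaneous row and column reduction) yields pivots 3, 7, 12/7.
That gives 3 positive pivots.
The rank is the number of nonzero pivots: 3.

3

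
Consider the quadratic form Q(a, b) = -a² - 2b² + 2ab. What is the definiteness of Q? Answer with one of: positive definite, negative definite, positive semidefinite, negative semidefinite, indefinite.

The symmetric matrix is A = [[-1, 1], [1, -2]].
Applying the same elementary operations to the rows and columns of A produces a congruent diagonal matrix with entries -1, -1.
Counting signs: 2 negative.
Hence Q is negative definite.

negative definite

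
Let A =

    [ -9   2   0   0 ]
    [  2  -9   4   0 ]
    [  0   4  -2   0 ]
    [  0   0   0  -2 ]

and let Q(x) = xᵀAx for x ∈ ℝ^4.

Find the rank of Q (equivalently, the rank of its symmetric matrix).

4

Row-reducing A symmetrically gives the diagonal entries -9, -77/9, -10/77, -2.
So there are 4 negative pivots.
The rank is the number of nonzero pivots: 4.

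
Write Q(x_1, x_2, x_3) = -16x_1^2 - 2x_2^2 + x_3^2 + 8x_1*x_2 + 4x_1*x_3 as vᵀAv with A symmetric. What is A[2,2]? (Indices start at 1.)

The coefficient of x_2^2 in Q is -2, and that is exactly A[2,2].

-2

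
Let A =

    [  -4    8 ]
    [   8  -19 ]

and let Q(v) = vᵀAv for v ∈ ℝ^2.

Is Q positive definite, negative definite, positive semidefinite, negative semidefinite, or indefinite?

For the 2×2 matrix [[-4, 8], [8, -19]]: det = -4·-19 − (8)² = 12, trace = -23.
det > 0 so both eigenvalues share the sign of the trace; trace = -23 < 0 ⇒ both negative.

negative definite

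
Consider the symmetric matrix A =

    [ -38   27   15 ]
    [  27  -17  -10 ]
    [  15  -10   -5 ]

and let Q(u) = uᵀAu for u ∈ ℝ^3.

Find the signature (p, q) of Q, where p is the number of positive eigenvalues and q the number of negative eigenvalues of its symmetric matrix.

Row-reducing A symmetrically gives the diagonal entries -38, 83/38, 60/83.
Counting signs: 2 positive, 1 negative.

(2, 1)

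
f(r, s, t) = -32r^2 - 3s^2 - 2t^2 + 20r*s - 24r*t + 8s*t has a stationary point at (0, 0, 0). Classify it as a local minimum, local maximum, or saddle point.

saddle point

The Hessian at the origin is H = [[-64, 20, -24], [20, -6, 8], [-24, 8, -4]].
Congruent diagonalization of H (simultaneous row and column reduction) yields pivots -64, 1/4, 4.
So there are 2 positive, 1 negative pivots.
H is indefinite, so the origin is a saddle point.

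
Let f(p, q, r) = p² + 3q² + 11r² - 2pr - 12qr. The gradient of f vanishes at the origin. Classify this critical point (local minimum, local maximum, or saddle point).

saddle point

The Hessian at the origin is H = [[2, 0, -2], [0, 6, -12], [-2, -12, 22]].
Congruent diagonalization of H (simultaneous row and column reduction) yields pivots 2, 6, -4.
That gives 2 positive, 1 negative pivots.
H is indefinite, so the origin is a saddle point.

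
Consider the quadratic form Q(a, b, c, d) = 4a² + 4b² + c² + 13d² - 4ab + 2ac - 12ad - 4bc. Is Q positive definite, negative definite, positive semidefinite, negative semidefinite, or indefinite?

positive semidefinite

Write A = [[4, -2, 1, -6], [-2, 4, -2, 0], [1, -2, 1, 0], [-6, 0, 0, 13]].
Symmetric row and column elimination reduces A to a congruent diagonal form with pivots 4, 3, 0, 1.
So there are 3 positive, 1 zero pivots.
Hence Q is positive semidefinite.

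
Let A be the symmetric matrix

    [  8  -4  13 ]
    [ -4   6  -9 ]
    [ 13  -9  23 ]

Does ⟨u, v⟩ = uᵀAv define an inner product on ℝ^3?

Leading principal minors: Δ_1 = 8, Δ_2 = 32, Δ_3 = 10.
All leading principal minors are positive, so by Sylvester's criterion Q is positive definite.
⟨·,·⟩ is an inner product exactly when A is positive definite.

yes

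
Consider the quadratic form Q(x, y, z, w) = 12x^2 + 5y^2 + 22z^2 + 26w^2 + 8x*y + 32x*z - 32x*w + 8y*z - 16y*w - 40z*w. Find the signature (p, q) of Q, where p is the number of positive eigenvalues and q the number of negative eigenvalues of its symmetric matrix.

(4, 0)

Write A = [[12, 4, 16, -16], [4, 5, 4, -8], [16, 4, 22, -20], [-16, -8, -20, 26]].
An LDLᵀ factorisation of A has diagonal entries 12, 11/3, 2/11, 2.
Counting signs: 4 positive.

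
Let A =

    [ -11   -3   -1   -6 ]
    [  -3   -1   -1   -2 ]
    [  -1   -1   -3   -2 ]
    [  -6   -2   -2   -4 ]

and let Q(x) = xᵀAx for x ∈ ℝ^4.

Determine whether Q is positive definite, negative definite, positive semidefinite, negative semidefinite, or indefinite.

Symmetric row and column elimination reduces A to a congruent diagonal form with pivots -11, -2/11, 0, 0.
So there are 2 negative, 2 zero pivots.
Hence Q is negative semidefinite.

negative semidefinite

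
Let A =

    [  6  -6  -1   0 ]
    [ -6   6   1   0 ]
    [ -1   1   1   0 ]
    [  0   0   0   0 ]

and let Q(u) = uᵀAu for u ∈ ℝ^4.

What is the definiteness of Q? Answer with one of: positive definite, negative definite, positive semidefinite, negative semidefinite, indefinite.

Row-reducing A symmetrically gives the diagonal entries 6, 0, 5/6, 0.
Counting signs: 2 positive, 2 zero.
Hence Q is positive semidefinite.

positive semidefinite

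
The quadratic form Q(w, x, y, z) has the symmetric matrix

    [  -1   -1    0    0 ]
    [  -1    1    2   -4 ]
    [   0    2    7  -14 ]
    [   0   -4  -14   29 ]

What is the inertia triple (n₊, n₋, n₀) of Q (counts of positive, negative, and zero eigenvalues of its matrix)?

(3, 1, 0)

Applying the same elementary operations to the rows and columns of A produces a congruent diagonal matrix with entries -1, 2, 5, 1.
So there are 3 positive, 1 negative pivots.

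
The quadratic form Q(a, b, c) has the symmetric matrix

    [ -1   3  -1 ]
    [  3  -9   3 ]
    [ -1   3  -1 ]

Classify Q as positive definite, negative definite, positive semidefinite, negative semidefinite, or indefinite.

Congruent diagonalization of A (simultaneous row and column reduction) yields pivots -1, 0, 0.
That gives 1 negative, 2 zero pivots.
Hence Q is negative semidefinite.

negative semidefinite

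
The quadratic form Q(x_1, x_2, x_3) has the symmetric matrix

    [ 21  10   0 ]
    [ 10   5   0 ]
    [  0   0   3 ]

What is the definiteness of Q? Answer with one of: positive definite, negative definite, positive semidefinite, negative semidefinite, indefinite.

Leading principal minors: Δ_1 = 21, Δ_2 = 5, Δ_3 = 15.
All leading principal minors are positive, so by Sylvester's criterion Q is positive definite.

positive definite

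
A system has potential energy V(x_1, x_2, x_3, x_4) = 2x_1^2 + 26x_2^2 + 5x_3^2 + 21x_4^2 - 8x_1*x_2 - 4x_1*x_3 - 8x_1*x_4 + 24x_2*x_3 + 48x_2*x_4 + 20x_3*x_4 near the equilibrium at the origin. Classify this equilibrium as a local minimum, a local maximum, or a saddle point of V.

saddle point

The Hessian at the origin is H = [[4, -8, -4, -8], [-8, 52, 24, 48], [-4, 24, 10, 20], [-8, 48, 20, 42]].
Applying the same elementary operations to the rows and columns of H produces a congruent diagonal matrix with entries 4, 36, -10/9, 2.
Counting signs: 3 positive, 1 negative.
H is indefinite, so the origin is a saddle point.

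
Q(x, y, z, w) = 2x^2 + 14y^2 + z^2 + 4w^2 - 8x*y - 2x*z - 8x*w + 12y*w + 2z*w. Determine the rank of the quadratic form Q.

4

Write A = [[2, -4, -1, -4], [-4, 14, 0, 6], [-1, 0, 1, 1], [-4, 6, 1, 4]].
Symmetric row and column elimination reduces A to a congruent diagonal form with pivots 2, 6, -1/6, 12.
Counting signs: 3 positive, 1 negative.
The rank is the number of nonzero pivots: 4.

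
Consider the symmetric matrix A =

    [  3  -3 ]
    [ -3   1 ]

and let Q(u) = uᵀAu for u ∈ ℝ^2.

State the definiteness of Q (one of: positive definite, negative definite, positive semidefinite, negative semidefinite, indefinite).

Applying the same elementary operations to the rows and columns of A produces a congruent diagonal matrix with entries 3, -2.
That gives 1 positive, 1 negative pivots.
Hence Q is indefinite.

indefinite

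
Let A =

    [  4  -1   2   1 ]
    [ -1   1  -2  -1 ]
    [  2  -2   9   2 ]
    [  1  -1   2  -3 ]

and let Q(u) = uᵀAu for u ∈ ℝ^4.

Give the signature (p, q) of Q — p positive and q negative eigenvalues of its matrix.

(3, 1)

An LDLᵀ factorisation of A has diagonal entries 4, 3/4, 5, -4.
That gives 3 positive, 1 negative pivots.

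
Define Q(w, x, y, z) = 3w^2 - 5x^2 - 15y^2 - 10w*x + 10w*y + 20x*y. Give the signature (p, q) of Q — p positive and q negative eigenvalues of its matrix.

(2, 1)

The associated matrix is A = [[3, -5, 5, 0], [-5, -5, 10, 0], [5, 10, -15, 0], [0, 0, 0, 0]].
Applying the same elementary operations to the rows and columns of A produces a congruent diagonal matrix with entries 3, -40/3, 15/8, 0.
So there are 2 positive, 1 negative, 1 zero pivots.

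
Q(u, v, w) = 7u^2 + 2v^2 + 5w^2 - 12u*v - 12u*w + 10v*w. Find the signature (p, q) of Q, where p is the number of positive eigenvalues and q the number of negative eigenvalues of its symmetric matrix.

(1, 2)

The associated matrix is A = [[7, -6, -6], [-6, 2, 5], [-6, 5, 5]].
Applying the same elementary operations to the rows and columns of A produces a congruent diagonal matrix with entries 7, -22/7, -3/22.
That gives 1 positive, 2 negative pivots.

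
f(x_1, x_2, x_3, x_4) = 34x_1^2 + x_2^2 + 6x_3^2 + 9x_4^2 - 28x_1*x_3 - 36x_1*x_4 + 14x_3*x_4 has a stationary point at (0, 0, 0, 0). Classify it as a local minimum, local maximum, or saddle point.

saddle point

The Hessian at the origin is H = [[68, 0, -28, -36], [0, 2, 0, 0], [-28, 0, 12, 14], [-36, 0, 14, 18]].
Symmetric row and column elimination reduces H to a congruent diagonal form with pivots 68, 2, 8/17, -5/2.
So there are 3 positive, 1 negative pivots.
H is indefinite, so the origin is a saddle point.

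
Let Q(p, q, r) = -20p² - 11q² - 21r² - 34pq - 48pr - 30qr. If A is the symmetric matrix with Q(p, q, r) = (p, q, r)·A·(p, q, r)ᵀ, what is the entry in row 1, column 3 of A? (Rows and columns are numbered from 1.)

The coefficient of p·r in Q is -48. For a symmetric A this equals A[1,3] + A[3,1] = 2·A[1,3].
So A[1,3] = -48/2 = -24.

-24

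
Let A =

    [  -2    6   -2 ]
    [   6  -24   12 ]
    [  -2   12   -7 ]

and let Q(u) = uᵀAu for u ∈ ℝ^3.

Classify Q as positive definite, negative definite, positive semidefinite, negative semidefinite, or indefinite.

An LDLᵀ factorisation of A has diagonal entries -2, -6, 1.
Counting signs: 1 positive, 2 negative.
Hence Q is indefinite.

indefinite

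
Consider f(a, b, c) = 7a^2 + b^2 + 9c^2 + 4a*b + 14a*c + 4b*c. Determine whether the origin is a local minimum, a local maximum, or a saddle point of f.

local minimum

The Hessian at the origin is H = [[14, 4, 14], [4, 2, 4], [14, 4, 18]].
Symmetric row and column elimination reduces H to a congruent diagonal form with pivots 14, 6/7, 4.
That gives 3 positive pivots.
H is positive definite, so the origin is a strict local minimum.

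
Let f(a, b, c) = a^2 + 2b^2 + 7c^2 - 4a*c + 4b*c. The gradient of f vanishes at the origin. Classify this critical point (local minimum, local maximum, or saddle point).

The Hessian at the origin is H = [[2, 0, -4], [0, 4, 4], [-4, 4, 14]].
Row-reducing H symmetrically gives the diagonal entries 2, 4, 2.
So there are 3 positive pivots.
H is positive definite, so the origin is a strict local minimum.

local minimum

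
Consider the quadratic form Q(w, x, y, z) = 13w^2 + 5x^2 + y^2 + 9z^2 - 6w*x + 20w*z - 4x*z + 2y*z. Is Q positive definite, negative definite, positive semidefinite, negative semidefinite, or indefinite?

positive definite

The symmetric matrix of Q is A = [[13, -3, 0, 10], [-3, 5, 0, -2], [0, 0, 1, 1], [10, -2, 1, 9]].
Leading principal minors: Δ_1 = 13, Δ_2 = 56, Δ_3 = 56, Δ_4 = 16.
All leading principal minors are positive, so by Sylvester's criterion Q is positive definite.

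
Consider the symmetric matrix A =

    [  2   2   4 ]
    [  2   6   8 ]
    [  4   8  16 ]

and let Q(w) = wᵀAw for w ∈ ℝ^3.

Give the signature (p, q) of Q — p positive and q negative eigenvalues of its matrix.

Row-reducing A symmetrically gives the diagonal entries 2, 4, 4.
So there are 3 positive pivots.

(3, 0)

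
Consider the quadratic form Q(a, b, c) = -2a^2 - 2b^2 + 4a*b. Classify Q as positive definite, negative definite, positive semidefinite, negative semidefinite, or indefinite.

negative semidefinite

Write A = [[-2, 2, 0], [2, -2, 0], [0, 0, 0]].
Symmetric row and column elimination reduces A to a congruent diagonal form with pivots -2, 0, 0.
That gives 1 negative, 2 zero pivots.
Hence Q is negative semidefinite.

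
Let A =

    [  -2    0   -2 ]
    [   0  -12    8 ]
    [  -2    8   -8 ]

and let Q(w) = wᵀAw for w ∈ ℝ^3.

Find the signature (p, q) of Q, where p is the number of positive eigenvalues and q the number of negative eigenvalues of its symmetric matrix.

(0, 3)

Row-reducing A symmetrically gives the diagonal entries -2, -12, -2/3.
Counting signs: 3 negative.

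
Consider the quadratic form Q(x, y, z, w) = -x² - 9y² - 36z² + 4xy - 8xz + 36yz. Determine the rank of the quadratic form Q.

The symmetric matrix is A = [[-1, 2, -4, 0], [2, -9, 18, 0], [-4, 18, -36, 0], [0, 0, 0, 0]].
Applying the same elementary operations to the rows and columns of A produces a congruent diagonal matrix with entries -1, -5, 0, 0.
That gives 2 negative, 2 zero pivots.
The rank is the number of nonzero pivots: 2.

2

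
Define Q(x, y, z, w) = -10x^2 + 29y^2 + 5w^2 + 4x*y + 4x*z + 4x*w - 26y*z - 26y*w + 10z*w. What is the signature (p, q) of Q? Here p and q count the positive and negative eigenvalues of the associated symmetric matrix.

The symmetric matrix is A = [[-10, 2, 2, 2], [2, 29, -13, -13], [2, -13, 0, 5], [2, -13, 5, 5]].
Applying the same elementary operations to the rows and columns of A produces a congruent diagonal matrix with entries -10, 147/5, -5, 0.
That gives 1 positive, 2 negative, 1 zero pivots.

(1, 2)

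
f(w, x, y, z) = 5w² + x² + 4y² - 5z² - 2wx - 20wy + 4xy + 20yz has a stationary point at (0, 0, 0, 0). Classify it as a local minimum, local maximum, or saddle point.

saddle point

The Hessian at the origin is H = [[10, -2, -20, 0], [-2, 2, 4, 0], [-20, 4, 8, 20], [0, 0, 20, -10]].
Applying the same elementary operations to the rows and columns of H produces a congruent diagonal matrix with entries 10, 8/5, -32, 5/2.
That gives 3 positive, 1 negative pivots.
H is indefinite, so the origin is a saddle point.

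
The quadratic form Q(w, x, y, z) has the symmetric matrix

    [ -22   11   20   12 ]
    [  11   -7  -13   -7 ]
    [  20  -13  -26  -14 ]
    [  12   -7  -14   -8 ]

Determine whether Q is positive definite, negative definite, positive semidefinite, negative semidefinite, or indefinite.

Leading principal minors: Δ_1 = -22, Δ_2 = 33, Δ_3 = -60, Δ_4 = 8.
The signs alternate starting with Δ_1 < 0, so by Sylvester's criterion Q is negative definite.

negative definite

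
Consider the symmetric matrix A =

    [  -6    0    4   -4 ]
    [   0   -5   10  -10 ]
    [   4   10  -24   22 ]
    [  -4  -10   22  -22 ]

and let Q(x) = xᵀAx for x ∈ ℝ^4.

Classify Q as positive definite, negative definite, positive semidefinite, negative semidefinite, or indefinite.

Congruent diagonalization of A (simultaneous row and column reduction) yields pivots -6, -5, -4/3, 1.
So there are 1 positive, 3 negative pivots.
Hence Q is indefinite.

indefinite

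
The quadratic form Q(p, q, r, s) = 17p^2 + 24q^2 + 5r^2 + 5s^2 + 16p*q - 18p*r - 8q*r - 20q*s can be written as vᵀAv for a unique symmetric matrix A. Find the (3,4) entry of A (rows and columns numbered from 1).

0

The coefficient of r·s in Q is 0. For a symmetric A this equals A[3,4] + A[4,3] = 2·A[3,4].
So A[3,4] = 0/2 = 0.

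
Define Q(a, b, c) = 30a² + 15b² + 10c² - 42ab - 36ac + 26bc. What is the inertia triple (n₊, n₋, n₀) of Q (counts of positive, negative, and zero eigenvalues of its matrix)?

(2, 1, 0)

The associated matrix is A = [[30, -21, -18], [-21, 15, 13], [-18, 13, 10]].
Applying the same elementary operations to the rows and columns of A produces a congruent diagonal matrix with entries 30, 3/10, -4/3.
Counting signs: 2 positive, 1 negative.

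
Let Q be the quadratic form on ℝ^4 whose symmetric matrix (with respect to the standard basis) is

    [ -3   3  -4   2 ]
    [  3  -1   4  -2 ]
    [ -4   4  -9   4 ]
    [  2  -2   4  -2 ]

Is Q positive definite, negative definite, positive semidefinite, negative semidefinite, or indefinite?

indefinite

Applying the same elementary operations to the rows and columns of A produces a congruent diagonal matrix with entries -3, 2, -11/3, -2/11.
That gives 1 positive, 3 negative pivots.
Hence Q is indefinite.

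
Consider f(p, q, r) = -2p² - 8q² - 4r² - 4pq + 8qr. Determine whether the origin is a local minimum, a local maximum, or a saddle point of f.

local maximum

The Hessian at the origin is H = [[-4, -4, 0], [-4, -16, 8], [0, 8, -8]].
Symmetric row and column elimination reduces H to a congruent diagonal form with pivots -4, -12, -8/3.
Counting signs: 3 negative.
H is negative definite, so the origin is a strict local maximum.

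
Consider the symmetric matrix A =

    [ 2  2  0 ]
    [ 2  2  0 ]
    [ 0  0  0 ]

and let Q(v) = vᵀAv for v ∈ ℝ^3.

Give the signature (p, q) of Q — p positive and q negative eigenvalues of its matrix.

Row-reducing A symmetrically gives the diagonal entries 2, 0, 0.
Counting signs: 1 positive, 2 zero.

(1, 0)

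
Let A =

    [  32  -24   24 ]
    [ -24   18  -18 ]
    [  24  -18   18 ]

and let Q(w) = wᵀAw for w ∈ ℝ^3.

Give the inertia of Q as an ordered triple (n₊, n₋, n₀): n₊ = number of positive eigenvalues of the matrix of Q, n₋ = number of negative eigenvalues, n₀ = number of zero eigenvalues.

(1, 0, 2)

Congruent diagonalization of A (simultaneous row and column reduction) yields pivots 32, 0, 0.
So there are 1 positive, 2 zero pivots.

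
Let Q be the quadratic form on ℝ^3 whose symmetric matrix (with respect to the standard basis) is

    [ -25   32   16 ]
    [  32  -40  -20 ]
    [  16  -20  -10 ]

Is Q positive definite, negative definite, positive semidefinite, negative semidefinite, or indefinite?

Symmetric row and column elimination reduces A to a congruent diagonal form with pivots -25, 24/25, 0.
So there are 1 positive, 1 negative, 1 zero pivots.
Hence Q is indefinite.

indefinite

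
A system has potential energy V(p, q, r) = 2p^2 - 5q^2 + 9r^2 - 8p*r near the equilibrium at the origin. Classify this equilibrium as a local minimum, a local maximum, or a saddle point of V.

The Hessian at the origin is H = [[4, 0, -8], [0, -10, 0], [-8, 0, 18]].
Symmetric row and column elimination reduces H to a congruent diagonal form with pivots 4, -10, 2.
That gives 2 positive, 1 negative pivots.
H is indefinite, so the origin is a saddle point.

saddle point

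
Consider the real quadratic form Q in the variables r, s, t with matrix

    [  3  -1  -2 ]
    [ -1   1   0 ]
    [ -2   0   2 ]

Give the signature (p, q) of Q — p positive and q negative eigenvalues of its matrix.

(2, 0)

Congruent diagonalization of A (simultaneous row and column reduction) yields pivots 3, 2/3, 0.
That gives 2 positive, 1 zero pivots.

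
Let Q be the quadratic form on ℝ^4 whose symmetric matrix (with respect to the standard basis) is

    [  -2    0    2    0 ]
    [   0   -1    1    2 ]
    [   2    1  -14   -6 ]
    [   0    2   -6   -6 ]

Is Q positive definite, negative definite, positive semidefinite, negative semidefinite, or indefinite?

Leading principal minors: Δ_1 = -2, Δ_2 = 2, Δ_3 = -22, Δ_4 = 12.
The signs alternate starting with Δ_1 < 0, so by Sylvester's criterion Q is negative definite.

negative definite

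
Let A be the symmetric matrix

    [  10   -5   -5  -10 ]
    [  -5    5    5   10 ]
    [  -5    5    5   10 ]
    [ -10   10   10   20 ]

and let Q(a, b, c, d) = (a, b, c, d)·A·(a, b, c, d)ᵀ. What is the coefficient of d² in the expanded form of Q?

20

The coefficient of d² is the diagonal entry A[4,4] = 20.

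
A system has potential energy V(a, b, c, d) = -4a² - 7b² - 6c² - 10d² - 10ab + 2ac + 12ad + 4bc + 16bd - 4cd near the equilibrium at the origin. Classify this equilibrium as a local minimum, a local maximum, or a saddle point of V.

The Hessian at the origin is H = [[-8, -10, 2, 12], [-10, -14, 4, 16], [2, 4, -12, -4], [12, 16, -4, -20]].
Congruent diagonalization of H (simultaneous row and column reduction) yields pivots -8, -3/2, -10, -4/3.
That gives 4 negative pivots.
H is negative definite, so the origin is a strict local maximum.

local maximum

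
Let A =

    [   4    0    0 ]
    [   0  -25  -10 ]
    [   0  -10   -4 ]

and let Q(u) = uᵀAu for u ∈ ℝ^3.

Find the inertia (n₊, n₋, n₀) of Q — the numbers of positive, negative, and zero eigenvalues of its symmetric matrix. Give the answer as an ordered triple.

(1, 1, 1)

Symmetric row and column elimination reduces A to a congruent diagonal form with pivots 4, -25, 0.
That gives 1 positive, 1 negative, 1 zero pivots.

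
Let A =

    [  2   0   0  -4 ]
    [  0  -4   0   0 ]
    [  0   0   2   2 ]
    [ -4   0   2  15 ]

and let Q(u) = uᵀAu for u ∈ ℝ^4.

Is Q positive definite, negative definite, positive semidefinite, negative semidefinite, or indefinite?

Row-reducing A symmetrically gives the diagonal entries 2, -4, 2, 5.
That gives 3 positive, 1 negative pivots.
Hence Q is indefinite.

indefinite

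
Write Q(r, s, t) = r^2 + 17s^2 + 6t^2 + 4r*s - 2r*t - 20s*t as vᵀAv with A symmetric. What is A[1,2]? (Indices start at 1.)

2

The coefficient of r·s in Q is 4. For a symmetric A this equals A[1,2] + A[2,1] = 2·A[1,2].
So A[1,2] = 4/2 = 2.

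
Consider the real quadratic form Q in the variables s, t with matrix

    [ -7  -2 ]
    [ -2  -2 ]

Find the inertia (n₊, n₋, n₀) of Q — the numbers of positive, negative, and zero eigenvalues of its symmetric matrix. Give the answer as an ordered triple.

Congruent diagonalization of A (simultaneous row and column reduction) yields pivots -7, -10/7.
That gives 2 negative pivots.

(0, 2, 0)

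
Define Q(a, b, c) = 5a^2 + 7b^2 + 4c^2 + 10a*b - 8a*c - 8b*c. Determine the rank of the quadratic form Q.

The symmetric matrix is A = [[5, 5, -4], [5, 7, -4], [-4, -4, 4]].
Symmetric row and column elimination reduces A to a congruent diagonal form with pivots 5, 2, 4/5.
So there are 3 positive pivots.
The rank is the number of nonzero pivots: 3.

3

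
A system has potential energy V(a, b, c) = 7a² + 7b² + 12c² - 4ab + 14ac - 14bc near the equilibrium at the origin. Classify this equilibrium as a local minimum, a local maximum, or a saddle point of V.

local minimum

The Hessian at the origin is H = [[14, -4, 14], [-4, 14, -14], [14, -14, 24]].
Row-reducing H symmetrically gives the diagonal entries 14, 90/7, 20/9.
So there are 3 positive pivots.
H is positive definite, so the origin is a strict local minimum.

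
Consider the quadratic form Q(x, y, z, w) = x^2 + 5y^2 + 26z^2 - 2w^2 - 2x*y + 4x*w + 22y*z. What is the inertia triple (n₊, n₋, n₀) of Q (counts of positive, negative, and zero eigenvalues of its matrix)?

The associated matrix is A = [[1, -1, 0, 2], [-1, 5, 11, 0], [0, 11, 26, 0], [2, 0, 0, -2]].
Row-reducing A symmetrically gives the diagonal entries 1, 4, -17/4, 2/17.
So there are 3 positive, 1 negative pivots.

(3, 1, 0)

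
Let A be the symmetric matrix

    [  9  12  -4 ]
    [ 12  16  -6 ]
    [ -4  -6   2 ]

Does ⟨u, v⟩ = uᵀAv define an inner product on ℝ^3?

no

A is congruent to a diagonal matrix with 2 positive, 1 negative and 0 zero entries, so Q is indefinite.
⟨·,·⟩ is an inner product exactly when A is positive definite.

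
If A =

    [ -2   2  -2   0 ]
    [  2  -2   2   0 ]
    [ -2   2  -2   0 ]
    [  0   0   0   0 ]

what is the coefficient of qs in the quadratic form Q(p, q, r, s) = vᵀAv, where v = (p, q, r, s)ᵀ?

0

The coefficient of qs is A[2,4] + A[4,2] = 2·0 = 0.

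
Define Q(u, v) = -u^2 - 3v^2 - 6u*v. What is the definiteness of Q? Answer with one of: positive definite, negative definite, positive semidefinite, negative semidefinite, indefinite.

The symmetric matrix is A = [[-1, -3], [-3, -3]].
Congruent diagonalization of A (simultaneous row and column reduction) yields pivots -1, 6.
So there are 1 positive, 1 negative pivots.
Hence Q is indefinite.

indefinite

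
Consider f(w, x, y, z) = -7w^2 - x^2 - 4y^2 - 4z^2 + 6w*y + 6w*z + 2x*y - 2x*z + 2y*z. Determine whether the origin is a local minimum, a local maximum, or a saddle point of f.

local maximum

The Hessian at the origin is H = [[-14, 0, 6, 6], [0, -2, 2, -2], [6, 2, -8, 2], [6, -2, 2, -8]].
Symmetric row and column elimination reduces H to a congruent diagonal form with pivots -14, -2, -24/7, -3/2.
So there are 4 negative pivots.
H is negative definite, so the origin is a strict local maximum.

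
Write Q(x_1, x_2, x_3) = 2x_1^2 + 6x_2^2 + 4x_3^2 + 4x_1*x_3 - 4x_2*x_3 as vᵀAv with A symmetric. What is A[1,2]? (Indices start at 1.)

0

The coefficient of x_1·x_2 in Q is 0. For a symmetric A this equals A[1,2] + A[2,1] = 2·A[1,2].
So A[1,2] = 0/2 = 0.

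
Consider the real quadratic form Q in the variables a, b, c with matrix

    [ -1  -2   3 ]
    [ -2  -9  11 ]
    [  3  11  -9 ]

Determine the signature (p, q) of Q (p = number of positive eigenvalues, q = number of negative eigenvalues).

(1, 2)

Symmetric row and column elimination reduces A to a congruent diagonal form with pivots -1, -5, 5.
That gives 1 positive, 2 negative pivots.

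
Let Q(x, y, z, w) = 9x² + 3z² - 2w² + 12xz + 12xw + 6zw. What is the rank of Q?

3

The associated matrix is A = [[9, 0, 6, 6], [0, 0, 0, 0], [6, 0, 3, 3], [6, 0, 3, -2]].
Row-reducing A symmetrically gives the diagonal entries 9, 0, -1, -5.
So there are 1 positive, 2 negative, 1 zero pivots.
The rank is the number of nonzero pivots: 3.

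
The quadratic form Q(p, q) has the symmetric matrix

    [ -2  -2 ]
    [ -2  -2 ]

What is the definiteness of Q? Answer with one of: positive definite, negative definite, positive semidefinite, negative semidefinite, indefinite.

Row-reducing A symmetrically gives the diagonal entries -2, 0.
So there are 1 negative, 1 zero pivots.
Hence Q is negative semidefinite.

negative semidefinite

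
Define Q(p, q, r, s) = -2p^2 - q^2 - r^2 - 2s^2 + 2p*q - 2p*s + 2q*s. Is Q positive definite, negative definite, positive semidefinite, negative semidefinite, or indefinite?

The symmetric matrix is A = [[-2, 1, 0, -1], [1, -1, 0, 1], [0, 0, -1, 0], [-1, 1, 0, -2]].
Row-reducing A symmetrically gives the diagonal entries -2, -1/2, -1, -1.
That gives 4 negative pivots.
Hence Q is negative definite.

negative definite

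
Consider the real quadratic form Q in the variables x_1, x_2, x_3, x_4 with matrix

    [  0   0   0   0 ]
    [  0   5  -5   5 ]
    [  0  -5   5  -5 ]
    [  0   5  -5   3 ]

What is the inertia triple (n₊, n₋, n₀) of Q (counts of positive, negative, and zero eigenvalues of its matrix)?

Congruent diagonalization of A (simultaneous row and column reduction) yields pivots 0, 5, 0, -2.
That gives 1 positive, 1 negative, 2 zero pivots.

(1, 1, 2)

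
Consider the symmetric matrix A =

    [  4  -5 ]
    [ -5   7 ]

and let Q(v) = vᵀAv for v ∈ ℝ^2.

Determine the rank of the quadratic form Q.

2

Symmetric row and column elimination reduces A to a congruent diagonal form with pivots 4, 3/4.
Counting signs: 2 positive.
The rank is the number of nonzero pivots: 2.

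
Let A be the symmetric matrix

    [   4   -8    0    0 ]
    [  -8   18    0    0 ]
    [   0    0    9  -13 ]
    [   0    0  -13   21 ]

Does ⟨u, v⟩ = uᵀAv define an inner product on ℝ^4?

yes

Symmetric row and column elimination reduces A to a congruent diagonal form with pivots 4, 2, 9, 20/9.
So there are 4 positive pivots.
Hence Q is positive definite.
⟨·,·⟩ is an inner product exactly when A is positive definite.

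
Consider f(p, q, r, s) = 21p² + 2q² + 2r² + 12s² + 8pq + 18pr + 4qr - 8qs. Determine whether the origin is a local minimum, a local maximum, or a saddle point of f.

saddle point

The Hessian at the origin is H = [[42, 8, 18, 0], [8, 4, 4, -8], [18, 4, 4, 0], [0, -8, 0, 24]].
Row-reducing H symmetrically gives the diagonal entries 42, 52/21, -50/13, -24/25.
Counting signs: 2 positive, 2 negative.
H is indefinite, so the origin is a saddle point.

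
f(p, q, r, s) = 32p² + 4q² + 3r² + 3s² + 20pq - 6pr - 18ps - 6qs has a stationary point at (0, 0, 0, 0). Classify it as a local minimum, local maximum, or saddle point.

local minimum

The Hessian at the origin is H = [[64, 20, -6, -18], [20, 8, 0, -6], [-6, 0, 6, 0], [-18, -6, 0, 6]].
An LDLᵀ factorisation of H has diagonal entries 64, 7/4, 24/7, 3/8.
So there are 4 positive pivots.
H is positive definite, so the origin is a strict local minimum.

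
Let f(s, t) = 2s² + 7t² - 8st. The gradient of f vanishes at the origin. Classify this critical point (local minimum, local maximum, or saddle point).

saddle point

The Hessian at the origin is H = [[4, -8], [-8, 14]].
det H = 4·14 − (-8)² = -8 < 0, so H is indefinite.
Therefore the origin is a saddle point.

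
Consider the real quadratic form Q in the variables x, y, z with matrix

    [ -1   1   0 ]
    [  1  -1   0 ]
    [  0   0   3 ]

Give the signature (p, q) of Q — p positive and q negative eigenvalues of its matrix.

Symmetric row and column elimination reduces A to a congruent diagonal form with pivots -1, 0, 3.
So there are 1 positive, 1 negative, 1 zero pivots.

(1, 1)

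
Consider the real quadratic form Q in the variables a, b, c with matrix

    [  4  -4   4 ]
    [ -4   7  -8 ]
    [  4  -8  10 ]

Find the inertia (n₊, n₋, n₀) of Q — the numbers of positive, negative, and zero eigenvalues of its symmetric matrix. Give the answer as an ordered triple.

(3, 0, 0)

Applying the same elementary operations to the rows and columns of A produces a congruent diagonal matrix with entries 4, 3, 2/3.
That gives 3 positive pivots.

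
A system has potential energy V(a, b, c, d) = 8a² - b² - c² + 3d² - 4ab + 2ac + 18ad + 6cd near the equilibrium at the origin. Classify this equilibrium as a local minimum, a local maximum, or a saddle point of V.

The Hessian at the origin is H = [[16, -4, 2, 18], [-4, -2, 0, 0], [2, 0, -2, 6], [18, 0, 6, 6]].
Row-reducing H symmetrically gives the diagonal entries 16, -3, -13/6, 24/13.
So there are 2 positive, 2 negative pivots.
H is indefinite, so the origin is a saddle point.

saddle point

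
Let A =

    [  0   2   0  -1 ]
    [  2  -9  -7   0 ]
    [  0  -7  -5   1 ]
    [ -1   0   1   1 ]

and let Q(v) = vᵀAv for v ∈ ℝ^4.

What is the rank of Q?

Row reduction of A gives 3 nonzero rows, so rank A = 3.

3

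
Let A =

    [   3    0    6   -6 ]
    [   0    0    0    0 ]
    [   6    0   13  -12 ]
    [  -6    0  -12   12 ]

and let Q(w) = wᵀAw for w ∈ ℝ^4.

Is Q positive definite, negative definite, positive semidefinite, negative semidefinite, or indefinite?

positive semidefinite

Applying the same elementary operations to the rows and columns of A produces a congruent diagonal matrix with entries 3, 0, 1, 0.
That gives 2 positive, 2 zero pivots.
Hence Q is positive semidefinite.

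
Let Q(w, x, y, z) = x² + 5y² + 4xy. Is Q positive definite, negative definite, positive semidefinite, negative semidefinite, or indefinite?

positive semidefinite

The associated matrix is A = [[0, 0, 0, 0], [0, 1, 2, 0], [0, 2, 5, 0], [0, 0, 0, 0]].
Symmetric row and column elimination reduces A to a congruent diagonal form with pivots 0, 1, 1, 0.
Counting signs: 2 positive, 2 zero.
Hence Q is positive semidefinite.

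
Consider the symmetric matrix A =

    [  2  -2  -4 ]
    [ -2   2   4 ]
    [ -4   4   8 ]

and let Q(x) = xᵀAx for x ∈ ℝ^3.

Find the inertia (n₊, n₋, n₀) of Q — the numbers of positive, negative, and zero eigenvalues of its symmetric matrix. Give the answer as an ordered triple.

(1, 0, 2)

Symmetric row and column elimination reduces A to a congruent diagonal form with pivots 2, 0, 0.
That gives 1 positive, 2 zero pivots.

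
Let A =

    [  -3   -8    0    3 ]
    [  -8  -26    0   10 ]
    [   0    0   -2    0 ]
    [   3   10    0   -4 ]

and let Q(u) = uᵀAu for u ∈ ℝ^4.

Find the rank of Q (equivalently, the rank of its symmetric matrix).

4

Congruent diagonalization of A (simultaneous row and column reduction) yields pivots -3, -14/3, -2, -1/7.
That gives 4 negative pivots.
The rank is the number of nonzero pivots: 4.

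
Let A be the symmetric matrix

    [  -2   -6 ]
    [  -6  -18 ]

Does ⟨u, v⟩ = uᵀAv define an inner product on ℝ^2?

no

Symmetric row and column elimination reduces A to a congruent diagonal form with pivots -2, 0.
That gives 1 negative, 1 zero pivots.
Hence Q is negative semidefinite.
⟨·,·⟩ is an inner product exactly when A is positive definite.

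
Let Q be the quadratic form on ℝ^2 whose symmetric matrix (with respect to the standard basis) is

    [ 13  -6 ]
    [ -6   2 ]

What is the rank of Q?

Congruent diagonalization of A (simultaneous row and column reduction) yields pivots 13, -10/13.
That gives 1 positive, 1 negative pivots.
The rank is the number of nonzero pivots: 2.

2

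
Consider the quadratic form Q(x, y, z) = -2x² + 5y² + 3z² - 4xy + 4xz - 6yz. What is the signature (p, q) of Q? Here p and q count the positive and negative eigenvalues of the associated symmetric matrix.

The associated matrix is A = [[-2, -2, 2], [-2, 5, -3], [2, -3, 3]].
Congruent diagonalization of A (simultaneous row and column reduction) yields pivots -2, 7, 10/7.
Counting signs: 2 positive, 1 negative.

(2, 1)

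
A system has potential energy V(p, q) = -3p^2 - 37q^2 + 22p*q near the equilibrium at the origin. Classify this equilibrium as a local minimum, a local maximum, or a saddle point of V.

saddle point

The Hessian at the origin is H = [[-6, 22], [22, -74]].
det H = -6·-74 − (22)² = -40 < 0, so H is indefinite.
Therefore the origin is a saddle point.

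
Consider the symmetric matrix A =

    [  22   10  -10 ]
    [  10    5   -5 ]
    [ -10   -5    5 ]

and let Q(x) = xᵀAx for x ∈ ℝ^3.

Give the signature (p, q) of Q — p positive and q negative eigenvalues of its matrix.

(2, 0)

Symmetric row and column elimination reduces A to a congruent diagonal form with pivots 22, 5/11, 0.
Counting signs: 2 positive, 1 zero.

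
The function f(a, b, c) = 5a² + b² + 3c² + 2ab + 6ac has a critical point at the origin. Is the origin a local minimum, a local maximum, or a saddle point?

The Hessian at the origin is H = [[10, 2, 6], [2, 2, 0], [6, 0, 6]].
Congruent diagonalization of H (simultaneous row and column reduction) yields pivots 10, 8/5, 3/2.
That gives 3 positive pivots.
H is positive definite, so the origin is a strict local minimum.

local minimum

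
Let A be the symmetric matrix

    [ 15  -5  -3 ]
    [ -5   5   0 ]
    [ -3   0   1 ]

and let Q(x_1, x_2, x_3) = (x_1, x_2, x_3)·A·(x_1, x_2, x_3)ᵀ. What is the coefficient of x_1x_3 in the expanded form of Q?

The coefficient of x_1x_3 is A[1,3] + A[3,1] = 2·(-3) = -6.

-6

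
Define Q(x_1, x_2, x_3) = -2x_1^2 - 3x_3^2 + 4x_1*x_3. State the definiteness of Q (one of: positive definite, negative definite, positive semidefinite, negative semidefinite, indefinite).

The associated matrix is A = [[-2, 0, 2], [0, 0, 0], [2, 0, -3]].
Applying the same elementary operations to the rows and columns of A produces a congruent diagonal matrix with entries -2, 0, -1.
So there are 2 negative, 1 zero pivots.
Hence Q is negative semidefinite.

negative semidefinite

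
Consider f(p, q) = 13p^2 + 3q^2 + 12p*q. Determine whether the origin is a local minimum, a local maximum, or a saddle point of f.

local minimum

The Hessian at the origin is H = [[26, 12], [12, 6]].
det H = 26·6 − (12)² = 12 > 0 and H[1,1] = 26 > 0, so H is positive definite.
Therefore the origin is a local minimum.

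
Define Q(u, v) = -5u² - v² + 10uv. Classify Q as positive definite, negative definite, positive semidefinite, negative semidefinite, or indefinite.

indefinite

Write A = [[-5, 5], [5, -1]].
An LDLᵀ factorisation of A has diagonal entries -5, 4.
That gives 1 positive, 1 negative pivots.
Hence Q is indefinite.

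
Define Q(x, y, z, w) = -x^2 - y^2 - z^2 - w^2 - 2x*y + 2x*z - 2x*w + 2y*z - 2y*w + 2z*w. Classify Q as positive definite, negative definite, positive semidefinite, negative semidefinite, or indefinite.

negative semidefinite

Write A = [[-1, -1, 1, -1], [-1, -1, 1, -1], [1, 1, -1, 1], [-1, -1, 1, -1]].
Applying the same elementary operations to the rows and columns of A produces a congruent diagonal matrix with entries -1, 0, 0, 0.
Counting signs: 1 negative, 3 zero.
Hence Q is negative semidefinite.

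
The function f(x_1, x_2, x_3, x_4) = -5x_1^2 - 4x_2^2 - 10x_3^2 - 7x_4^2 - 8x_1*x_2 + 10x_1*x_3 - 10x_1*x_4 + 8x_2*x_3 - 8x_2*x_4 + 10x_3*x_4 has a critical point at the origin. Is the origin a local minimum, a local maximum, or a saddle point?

local maximum

The Hessian at the origin is H = [[-10, -8, 10, -10], [-8, -8, 8, -8], [10, 8, -20, 10], [-10, -8, 10, -14]].
An LDLᵀ factorisation of H has diagonal entries -10, -8/5, -10, -4.
So there are 4 negative pivots.
H is negative definite, so the origin is a strict local maximum.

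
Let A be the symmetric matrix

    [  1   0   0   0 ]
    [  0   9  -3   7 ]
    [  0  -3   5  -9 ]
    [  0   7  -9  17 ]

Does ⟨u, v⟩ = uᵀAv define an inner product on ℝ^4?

Leading principal minors: Δ_1 = 1, Δ_2 = 9, Δ_3 = 36, Δ_4 = 16.
All leading principal minors are positive, so by Sylvester's criterion Q is positive definite.
⟨·,·⟩ is an inner product exactly when A is positive definite.

yes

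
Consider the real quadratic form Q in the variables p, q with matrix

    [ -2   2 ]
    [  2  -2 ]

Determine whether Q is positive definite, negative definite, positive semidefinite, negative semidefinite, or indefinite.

Row-reducing A symmetrically gives the diagonal entries -2, 0.
So there are 1 negative, 1 zero pivots.
Hence Q is negative semidefinite.

negative semidefinite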